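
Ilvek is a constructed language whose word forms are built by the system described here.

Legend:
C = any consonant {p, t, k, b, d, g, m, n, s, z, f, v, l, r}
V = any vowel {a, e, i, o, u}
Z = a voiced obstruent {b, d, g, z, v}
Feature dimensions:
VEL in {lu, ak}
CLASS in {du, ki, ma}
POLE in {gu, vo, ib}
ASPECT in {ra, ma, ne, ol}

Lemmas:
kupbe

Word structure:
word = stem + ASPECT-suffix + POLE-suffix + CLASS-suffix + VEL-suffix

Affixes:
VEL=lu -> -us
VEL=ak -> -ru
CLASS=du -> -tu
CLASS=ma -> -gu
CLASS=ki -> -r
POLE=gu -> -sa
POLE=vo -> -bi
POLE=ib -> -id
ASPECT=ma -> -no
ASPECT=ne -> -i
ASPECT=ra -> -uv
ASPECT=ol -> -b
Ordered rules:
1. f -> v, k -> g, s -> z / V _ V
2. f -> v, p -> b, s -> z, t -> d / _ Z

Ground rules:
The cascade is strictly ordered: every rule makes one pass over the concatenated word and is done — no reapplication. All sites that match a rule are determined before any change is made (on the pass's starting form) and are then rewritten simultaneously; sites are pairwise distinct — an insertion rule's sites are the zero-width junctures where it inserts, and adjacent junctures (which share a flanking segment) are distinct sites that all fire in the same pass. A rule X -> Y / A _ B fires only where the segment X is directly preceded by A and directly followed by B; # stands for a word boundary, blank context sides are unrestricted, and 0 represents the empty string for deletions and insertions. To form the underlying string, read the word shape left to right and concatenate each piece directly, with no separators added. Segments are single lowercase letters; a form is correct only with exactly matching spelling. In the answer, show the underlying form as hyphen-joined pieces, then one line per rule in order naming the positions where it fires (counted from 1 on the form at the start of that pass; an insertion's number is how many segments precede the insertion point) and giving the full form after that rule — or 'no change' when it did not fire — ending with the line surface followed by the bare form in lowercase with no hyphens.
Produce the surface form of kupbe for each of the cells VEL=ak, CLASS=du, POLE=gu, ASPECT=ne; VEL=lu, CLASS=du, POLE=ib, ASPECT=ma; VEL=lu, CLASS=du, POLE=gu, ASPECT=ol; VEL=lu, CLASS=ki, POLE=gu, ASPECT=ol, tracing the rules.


cell VEL=ak, CLASS=du, POLE=gu, ASPECT=ne:
underlying: kupbe-i-sa-tu-ru
1. f -> v, k -> g, s -> z / V _ V: fires at position(s) 7: kupbeizaturu
2. f -> v, p -> b, s -> z, t -> d / _ Z: fires at position(s) 3: kubbeizaturu
surface: kubbeizaturu

cell VEL=lu, CLASS=du, POLE=ib, ASPECT=ma:
underlying: kupbe-no-id-tu-us
1. f -> v, k -> g, s -> z / V _ V: no change
2. f -> v, p -> b, s -> z, t -> d / _ Z: fires at position(s) 3: kubbenoidtuus
surface: kubbenoidtuus

cell VEL=lu, CLASS=du, POLE=gu, ASPECT=ol:
underlying: kupbe-b-sa-tu-us
1. f -> v, k -> g, s -> z / V _ V: no change
2. f -> v, p -> b, s -> z, t -> d / _ Z: fires at position(s) 3: kubbebsatuus
surface: kubbebsatuus

cell VEL=lu, CLASS=ki, POLE=gu, ASPECT=ol:
underlying: kupbe-b-sa-r-us
1. f -> v, k -> g, s -> z / V _ V: no change
2. f -> v, p -> b, s -> z, t -> d / _ Z: fires at position(s) 3: kubbebsarus
surface: kubbebsarus


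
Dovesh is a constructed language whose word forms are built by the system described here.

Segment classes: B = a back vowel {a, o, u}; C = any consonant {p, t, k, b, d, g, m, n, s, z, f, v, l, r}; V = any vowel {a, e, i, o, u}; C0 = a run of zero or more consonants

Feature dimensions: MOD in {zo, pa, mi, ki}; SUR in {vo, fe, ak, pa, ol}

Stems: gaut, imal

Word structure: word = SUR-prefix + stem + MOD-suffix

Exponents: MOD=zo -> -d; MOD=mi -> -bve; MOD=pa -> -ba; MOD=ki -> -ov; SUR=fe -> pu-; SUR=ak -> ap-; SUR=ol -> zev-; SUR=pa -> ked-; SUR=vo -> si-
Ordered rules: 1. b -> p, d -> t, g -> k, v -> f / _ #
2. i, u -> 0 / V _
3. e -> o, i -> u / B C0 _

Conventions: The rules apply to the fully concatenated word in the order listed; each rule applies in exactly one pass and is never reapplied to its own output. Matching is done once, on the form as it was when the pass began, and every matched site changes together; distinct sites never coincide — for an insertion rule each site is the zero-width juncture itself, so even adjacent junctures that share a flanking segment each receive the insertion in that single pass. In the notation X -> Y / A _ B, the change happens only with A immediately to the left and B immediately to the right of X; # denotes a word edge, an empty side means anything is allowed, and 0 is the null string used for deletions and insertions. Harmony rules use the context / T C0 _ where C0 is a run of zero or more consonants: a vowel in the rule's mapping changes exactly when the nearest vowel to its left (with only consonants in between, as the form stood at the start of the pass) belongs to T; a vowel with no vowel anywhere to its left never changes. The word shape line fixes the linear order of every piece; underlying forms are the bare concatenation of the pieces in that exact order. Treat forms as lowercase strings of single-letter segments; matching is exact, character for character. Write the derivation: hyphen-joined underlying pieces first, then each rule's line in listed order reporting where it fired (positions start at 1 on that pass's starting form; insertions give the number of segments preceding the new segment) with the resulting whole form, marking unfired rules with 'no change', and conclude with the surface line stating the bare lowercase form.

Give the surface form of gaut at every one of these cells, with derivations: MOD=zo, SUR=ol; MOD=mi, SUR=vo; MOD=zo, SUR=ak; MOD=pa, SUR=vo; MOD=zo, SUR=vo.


cell MOD=zo, SUR=ol:
underlying: zev-gaut-d
1. b -> p, d -> t, g -> k, v -> f / _ #: fires at position(s) 8: zevgautt
2. i, u -> 0 / V _: fires at position(s) 6: zevgatt
3. e -> o, i -> u / B C0 _: no change
surface: zevgatt

cell MOD=mi, SUR=vo:
underlying: si-gaut-bve
1. b -> p, d -> t, g -> k, v -> f / _ #: no change
2. i, u -> 0 / V _: fires at position(s) 5: sigatbve
3. e -> o, i -> u / B C0 _: fires at position(s) 8: sigatbvo
surface: sigatbvo

cell MOD=zo, SUR=ak:
underlying: ap-gaut-d
1. b -> p, d -> t, g -> k, v -> f / _ #: fires at position(s) 7: apgautt
2. i, u -> 0 / V _: fires at position(s) 5: apgatt
3. e -> o, i -> u / B C0 _: no change
surface: apgatt

cell MOD=pa, SUR=vo:
underlying: si-gaut-ba
1. b -> p, d -> t, g -> k, v -> f / _ #: no change
2. i, u -> 0 / V _: fires at position(s) 5: sigatba
3. e -> o, i -> u / B C0 _: no change
surface: sigatba

cell MOD=zo, SUR=vo:
underlying: si-gaut-d
1. b -> p, d -> t, g -> k, v -> f / _ #: fires at position(s) 7: sigautt
2. i, u -> 0 / V _: fires at position(s) 5: sigatt
3. e -> o, i -> u / B C0 _: no change
surface: sigatt


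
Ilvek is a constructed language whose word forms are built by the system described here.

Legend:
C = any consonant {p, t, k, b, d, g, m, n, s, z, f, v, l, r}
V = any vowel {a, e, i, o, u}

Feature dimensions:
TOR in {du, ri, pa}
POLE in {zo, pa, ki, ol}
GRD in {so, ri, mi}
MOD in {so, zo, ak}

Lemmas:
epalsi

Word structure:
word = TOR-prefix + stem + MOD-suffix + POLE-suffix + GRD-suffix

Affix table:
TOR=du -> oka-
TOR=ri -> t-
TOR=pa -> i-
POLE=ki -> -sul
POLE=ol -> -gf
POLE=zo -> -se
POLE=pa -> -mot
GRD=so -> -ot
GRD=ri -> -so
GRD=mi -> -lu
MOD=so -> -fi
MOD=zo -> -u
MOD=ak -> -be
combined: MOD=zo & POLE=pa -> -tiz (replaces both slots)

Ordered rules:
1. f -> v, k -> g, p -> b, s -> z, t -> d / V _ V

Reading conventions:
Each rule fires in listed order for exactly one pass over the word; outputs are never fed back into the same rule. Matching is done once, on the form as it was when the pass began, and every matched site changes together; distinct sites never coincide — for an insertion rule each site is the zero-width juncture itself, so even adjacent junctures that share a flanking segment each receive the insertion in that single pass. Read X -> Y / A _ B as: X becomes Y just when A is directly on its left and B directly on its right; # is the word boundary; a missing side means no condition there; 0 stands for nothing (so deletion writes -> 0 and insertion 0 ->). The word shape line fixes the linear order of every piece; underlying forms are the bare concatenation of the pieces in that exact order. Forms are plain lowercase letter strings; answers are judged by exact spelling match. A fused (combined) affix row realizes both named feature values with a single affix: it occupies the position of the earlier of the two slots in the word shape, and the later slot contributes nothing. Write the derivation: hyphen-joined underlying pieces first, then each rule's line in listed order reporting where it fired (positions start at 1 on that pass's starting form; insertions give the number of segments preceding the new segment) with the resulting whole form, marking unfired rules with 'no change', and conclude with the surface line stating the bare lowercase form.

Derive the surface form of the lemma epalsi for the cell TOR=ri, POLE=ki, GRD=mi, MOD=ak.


underlying: t-epalsi-be-sul-lu
1. f -> v, k -> g, p -> b, s -> z, t -> d / V _ V: fires at position(s) 3, 10: tebalsibezullu
surface: tebalsibezullu


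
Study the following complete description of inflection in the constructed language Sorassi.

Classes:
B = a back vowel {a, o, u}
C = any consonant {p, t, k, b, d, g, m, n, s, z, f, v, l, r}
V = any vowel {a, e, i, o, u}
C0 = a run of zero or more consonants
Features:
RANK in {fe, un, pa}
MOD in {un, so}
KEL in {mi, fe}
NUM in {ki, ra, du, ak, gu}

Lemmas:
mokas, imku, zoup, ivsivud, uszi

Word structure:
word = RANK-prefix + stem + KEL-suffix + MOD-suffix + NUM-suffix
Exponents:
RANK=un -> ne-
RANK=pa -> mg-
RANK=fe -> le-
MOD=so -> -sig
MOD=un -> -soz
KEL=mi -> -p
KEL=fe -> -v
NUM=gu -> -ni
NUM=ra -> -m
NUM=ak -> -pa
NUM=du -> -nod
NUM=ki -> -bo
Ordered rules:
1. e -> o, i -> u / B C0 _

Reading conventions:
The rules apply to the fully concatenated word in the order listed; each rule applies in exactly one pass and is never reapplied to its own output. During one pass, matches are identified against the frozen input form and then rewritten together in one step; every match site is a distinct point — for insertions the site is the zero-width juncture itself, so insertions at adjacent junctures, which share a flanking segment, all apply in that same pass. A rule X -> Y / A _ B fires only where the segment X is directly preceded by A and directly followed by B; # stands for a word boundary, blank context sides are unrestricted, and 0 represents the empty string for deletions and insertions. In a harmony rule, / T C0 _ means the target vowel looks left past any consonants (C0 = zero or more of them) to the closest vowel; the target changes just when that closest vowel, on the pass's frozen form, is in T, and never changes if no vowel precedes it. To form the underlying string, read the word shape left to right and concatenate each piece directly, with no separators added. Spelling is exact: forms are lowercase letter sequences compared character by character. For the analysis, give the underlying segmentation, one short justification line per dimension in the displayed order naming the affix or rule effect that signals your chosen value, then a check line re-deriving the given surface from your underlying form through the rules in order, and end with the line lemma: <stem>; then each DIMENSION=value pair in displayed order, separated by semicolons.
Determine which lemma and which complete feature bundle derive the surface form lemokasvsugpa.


underlying: le-mokas-v-sig-pa
RANK=fe - signalled by the affix le-
MOD=so - signalled by the affix -sig
KEL=fe - signalled by the affix -v
NUM=ak - signalled by the affix -pa
check: lemokasvsigpa -> lemokasvsugpa
lemma: mokas; RANK=fe; MOD=so; KEL=fe; NUM=ak


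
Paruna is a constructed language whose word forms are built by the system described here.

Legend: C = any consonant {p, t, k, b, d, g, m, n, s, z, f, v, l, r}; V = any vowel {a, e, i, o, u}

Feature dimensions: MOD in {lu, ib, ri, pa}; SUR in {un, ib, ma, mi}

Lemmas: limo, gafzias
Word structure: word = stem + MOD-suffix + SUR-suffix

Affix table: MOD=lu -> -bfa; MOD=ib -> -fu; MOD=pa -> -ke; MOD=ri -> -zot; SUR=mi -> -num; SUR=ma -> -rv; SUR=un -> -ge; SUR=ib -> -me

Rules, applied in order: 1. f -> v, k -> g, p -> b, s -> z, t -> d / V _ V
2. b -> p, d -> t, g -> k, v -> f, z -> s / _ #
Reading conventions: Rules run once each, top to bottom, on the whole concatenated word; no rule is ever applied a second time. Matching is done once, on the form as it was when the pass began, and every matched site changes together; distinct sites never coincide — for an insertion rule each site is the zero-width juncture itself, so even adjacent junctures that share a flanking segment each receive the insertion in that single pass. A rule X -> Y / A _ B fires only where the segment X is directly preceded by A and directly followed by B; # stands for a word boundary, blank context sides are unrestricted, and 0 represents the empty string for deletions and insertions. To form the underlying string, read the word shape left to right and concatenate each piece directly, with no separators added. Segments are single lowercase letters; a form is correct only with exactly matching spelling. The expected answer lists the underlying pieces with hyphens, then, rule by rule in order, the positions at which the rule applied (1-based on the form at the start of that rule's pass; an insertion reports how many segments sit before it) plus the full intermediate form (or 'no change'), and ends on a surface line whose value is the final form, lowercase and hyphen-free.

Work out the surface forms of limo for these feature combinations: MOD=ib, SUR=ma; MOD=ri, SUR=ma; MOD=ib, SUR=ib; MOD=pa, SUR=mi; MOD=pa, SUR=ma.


cell MOD=ib, SUR=ma:
underlying: limo-fu-rv
1. f -> v, k -> g, p -> b, s -> z, t -> d / V _ V: fires at position(s) 5: limovurv
2. b -> p, d -> t, g -> k, v -> f, z -> s / _ #: fires at position(s) 8: limovurf
surface: limovurf

cell MOD=ri, SUR=ma:
underlying: limo-zot-rv
1. f -> v, k -> g, p -> b, s -> z, t -> d / V _ V: no change
2. b -> p, d -> t, g -> k, v -> f, z -> s / _ #: fires at position(s) 9: limozotrf
surface: limozotrf

cell MOD=ib, SUR=ib:
underlying: limo-fu-me
1. f -> v, k -> g, p -> b, s -> z, t -> d / V _ V: fires at position(s) 5: limovume
2. b -> p, d -> t, g -> k, v -> f, z -> s / _ #: no change
surface: limovume

cell MOD=pa, SUR=mi:
underlying: limo-ke-num
1. f -> v, k -> g, p -> b, s -> z, t -> d / V _ V: fires at position(s) 5: limogenum
2. b -> p, d -> t, g -> k, v -> f, z -> s / _ #: no change
surface: limogenum

cell MOD=pa, SUR=ma:
underlying: limo-ke-rv
1. f -> v, k -> g, p -> b, s -> z, t -> d / V _ V: fires at position(s) 5: limogerv
2. b -> p, d -> t, g -> k, v -> f, z -> s / _ #: fires at position(s) 8: limogerf
surface: limogerf


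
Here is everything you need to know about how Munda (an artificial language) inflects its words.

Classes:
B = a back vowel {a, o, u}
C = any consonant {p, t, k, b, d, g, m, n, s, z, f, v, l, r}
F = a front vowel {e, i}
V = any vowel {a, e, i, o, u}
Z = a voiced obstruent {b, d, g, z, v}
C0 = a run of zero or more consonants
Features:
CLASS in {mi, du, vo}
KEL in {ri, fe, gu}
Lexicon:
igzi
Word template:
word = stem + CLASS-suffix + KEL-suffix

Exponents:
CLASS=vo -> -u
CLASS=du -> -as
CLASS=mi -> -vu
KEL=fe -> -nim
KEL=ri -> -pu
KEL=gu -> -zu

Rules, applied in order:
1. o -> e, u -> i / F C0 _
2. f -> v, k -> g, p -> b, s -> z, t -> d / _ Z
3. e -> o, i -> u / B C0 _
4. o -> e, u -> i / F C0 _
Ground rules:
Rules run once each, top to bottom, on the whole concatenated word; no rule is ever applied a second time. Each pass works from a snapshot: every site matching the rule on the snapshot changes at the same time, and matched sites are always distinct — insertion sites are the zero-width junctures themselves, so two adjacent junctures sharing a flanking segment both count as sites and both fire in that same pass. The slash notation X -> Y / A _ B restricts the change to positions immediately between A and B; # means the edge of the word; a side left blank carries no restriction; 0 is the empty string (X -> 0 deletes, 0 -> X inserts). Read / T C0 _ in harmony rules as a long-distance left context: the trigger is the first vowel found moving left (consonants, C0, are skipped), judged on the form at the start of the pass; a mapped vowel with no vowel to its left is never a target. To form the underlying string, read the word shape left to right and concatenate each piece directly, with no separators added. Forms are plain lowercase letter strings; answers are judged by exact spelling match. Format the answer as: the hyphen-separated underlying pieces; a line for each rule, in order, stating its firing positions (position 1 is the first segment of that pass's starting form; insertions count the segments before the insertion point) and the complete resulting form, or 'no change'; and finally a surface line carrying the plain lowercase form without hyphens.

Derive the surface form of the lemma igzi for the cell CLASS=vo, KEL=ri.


underlying: igzi-u-pu
1. o -> e, u -> i / F C0 _: fires at position(s) 5: igziipu
2. f -> v, k -> g, p -> b, s -> z, t -> d / _ Z: no change
3. e -> o, i -> u / B C0 _: no change
4. o -> e, u -> i / F C0 _: fires at position(s) 7: igziipi
surface: igziipi


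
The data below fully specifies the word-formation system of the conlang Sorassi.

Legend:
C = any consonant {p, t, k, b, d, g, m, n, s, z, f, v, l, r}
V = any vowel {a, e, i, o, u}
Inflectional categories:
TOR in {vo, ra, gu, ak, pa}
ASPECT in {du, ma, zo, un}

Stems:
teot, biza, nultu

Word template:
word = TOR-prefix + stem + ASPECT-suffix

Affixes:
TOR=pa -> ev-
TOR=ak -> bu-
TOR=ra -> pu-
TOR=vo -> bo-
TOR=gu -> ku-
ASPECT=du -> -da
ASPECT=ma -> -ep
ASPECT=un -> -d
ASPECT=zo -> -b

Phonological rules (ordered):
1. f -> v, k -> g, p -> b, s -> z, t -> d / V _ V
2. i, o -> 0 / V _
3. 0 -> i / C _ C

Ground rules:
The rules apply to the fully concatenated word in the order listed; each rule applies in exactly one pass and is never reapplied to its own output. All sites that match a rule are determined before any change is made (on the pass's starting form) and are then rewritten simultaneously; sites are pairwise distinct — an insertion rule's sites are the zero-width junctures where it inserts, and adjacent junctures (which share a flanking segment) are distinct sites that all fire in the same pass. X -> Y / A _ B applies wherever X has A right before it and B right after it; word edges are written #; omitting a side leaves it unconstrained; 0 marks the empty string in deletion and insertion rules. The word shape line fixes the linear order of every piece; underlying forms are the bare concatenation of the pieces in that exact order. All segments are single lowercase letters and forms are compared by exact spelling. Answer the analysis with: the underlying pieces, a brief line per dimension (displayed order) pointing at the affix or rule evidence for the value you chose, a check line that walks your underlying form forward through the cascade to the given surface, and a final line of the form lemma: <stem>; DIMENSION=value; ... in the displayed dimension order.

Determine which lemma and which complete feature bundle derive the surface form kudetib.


underlying: ku-teot-b
TOR=gu - signalled by the affix ku-
ASPECT=zo - signalled by the affix -b
check: kuteotb -> kudeotb -> kudetb -> kudetib
lemma: teot; TOR=gu; ASPECT=zo


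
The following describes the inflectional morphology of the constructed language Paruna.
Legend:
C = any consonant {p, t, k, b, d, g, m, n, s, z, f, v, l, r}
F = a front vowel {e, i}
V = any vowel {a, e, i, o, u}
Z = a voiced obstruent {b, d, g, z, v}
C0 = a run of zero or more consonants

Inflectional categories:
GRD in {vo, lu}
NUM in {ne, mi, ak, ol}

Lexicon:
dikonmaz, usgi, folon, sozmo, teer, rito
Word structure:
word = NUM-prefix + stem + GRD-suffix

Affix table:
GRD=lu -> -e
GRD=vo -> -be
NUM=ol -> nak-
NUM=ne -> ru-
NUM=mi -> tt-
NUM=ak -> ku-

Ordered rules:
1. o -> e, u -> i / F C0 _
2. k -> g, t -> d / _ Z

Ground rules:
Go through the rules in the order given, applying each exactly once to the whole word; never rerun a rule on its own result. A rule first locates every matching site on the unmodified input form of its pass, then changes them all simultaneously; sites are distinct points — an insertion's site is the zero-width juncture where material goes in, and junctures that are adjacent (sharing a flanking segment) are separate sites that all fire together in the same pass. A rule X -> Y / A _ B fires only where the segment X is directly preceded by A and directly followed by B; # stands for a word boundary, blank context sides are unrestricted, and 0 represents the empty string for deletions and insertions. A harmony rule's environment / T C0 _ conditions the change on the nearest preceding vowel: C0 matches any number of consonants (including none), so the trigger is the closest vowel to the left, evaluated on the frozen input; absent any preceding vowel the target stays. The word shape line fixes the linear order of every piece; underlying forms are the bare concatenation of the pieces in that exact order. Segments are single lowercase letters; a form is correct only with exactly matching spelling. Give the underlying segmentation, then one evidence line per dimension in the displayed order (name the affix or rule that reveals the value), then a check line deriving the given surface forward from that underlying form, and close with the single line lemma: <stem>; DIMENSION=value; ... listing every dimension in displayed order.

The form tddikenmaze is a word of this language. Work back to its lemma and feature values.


underlying: tt-dikonmaz-e
GRD=lu - signalled by the affix -e
NUM=mi - signalled by the affix tt-
check: ttdikonmaze -> ttdikenmaze -> tddikenmaze
lemma: dikonmaz; GRD=lu; NUM=mi


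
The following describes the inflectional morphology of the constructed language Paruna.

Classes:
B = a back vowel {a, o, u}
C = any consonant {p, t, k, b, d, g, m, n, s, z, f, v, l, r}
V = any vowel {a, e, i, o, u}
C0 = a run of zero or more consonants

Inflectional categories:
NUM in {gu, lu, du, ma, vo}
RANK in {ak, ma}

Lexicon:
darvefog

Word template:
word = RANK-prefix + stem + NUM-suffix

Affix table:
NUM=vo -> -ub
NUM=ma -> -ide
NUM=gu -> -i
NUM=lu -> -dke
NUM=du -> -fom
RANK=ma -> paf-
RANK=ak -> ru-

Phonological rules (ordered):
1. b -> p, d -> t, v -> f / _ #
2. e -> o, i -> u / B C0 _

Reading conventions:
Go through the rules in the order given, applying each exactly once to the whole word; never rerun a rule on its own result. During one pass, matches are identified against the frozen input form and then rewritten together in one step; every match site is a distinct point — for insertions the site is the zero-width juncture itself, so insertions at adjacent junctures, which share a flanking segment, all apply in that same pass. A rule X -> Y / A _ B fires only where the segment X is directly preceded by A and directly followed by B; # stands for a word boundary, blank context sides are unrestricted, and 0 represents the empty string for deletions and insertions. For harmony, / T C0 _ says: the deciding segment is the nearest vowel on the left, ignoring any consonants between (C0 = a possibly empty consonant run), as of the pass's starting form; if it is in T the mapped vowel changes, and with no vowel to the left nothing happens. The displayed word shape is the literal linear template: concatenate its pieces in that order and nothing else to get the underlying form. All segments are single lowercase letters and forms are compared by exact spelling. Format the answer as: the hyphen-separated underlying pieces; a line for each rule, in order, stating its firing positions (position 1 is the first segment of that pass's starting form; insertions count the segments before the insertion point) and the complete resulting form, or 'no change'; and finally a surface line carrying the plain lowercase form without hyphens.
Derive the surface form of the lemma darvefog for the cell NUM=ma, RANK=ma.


underlying: paf-darvefog-ide
1. b -> p, d -> t, v -> f / _ #: no change
2. e -> o, i -> u / B C0 _: fires at position(s) 8, 12: pafdarvofogude
surface: pafdarvofogude


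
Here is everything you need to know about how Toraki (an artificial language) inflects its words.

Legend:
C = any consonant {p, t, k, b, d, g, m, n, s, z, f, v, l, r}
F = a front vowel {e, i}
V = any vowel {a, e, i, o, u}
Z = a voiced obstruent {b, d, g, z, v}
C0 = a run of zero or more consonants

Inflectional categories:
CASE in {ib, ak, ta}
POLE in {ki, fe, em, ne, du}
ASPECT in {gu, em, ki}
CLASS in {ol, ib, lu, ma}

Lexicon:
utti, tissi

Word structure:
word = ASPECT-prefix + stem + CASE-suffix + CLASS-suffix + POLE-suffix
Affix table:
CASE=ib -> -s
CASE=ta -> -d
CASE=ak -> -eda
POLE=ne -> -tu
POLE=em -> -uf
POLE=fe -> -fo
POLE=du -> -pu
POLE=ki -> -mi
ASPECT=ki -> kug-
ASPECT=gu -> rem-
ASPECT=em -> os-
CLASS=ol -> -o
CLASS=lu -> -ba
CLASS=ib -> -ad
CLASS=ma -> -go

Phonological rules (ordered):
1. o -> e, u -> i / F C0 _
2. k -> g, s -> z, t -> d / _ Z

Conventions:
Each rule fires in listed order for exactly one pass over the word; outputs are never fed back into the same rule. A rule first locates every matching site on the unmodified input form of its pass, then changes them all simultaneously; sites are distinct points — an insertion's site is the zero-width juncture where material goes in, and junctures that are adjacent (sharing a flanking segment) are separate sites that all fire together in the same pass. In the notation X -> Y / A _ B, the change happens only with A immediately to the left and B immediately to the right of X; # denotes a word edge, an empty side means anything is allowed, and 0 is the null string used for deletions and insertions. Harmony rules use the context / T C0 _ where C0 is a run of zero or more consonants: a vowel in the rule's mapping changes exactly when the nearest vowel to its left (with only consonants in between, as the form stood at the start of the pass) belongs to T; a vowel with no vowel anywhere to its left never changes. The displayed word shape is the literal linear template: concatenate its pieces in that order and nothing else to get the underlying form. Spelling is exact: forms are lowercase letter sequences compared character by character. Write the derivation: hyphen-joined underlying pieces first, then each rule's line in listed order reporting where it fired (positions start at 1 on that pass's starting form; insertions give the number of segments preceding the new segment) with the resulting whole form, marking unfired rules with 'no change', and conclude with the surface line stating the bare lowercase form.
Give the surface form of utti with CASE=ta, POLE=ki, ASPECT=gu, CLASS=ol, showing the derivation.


underlying: rem-utti-d-o-mi
1. o -> e, u -> i / F C0 _: fires at position(s) 4, 9: remittidemi
2. k -> g, s -> z, t -> d / _ Z: no change
surface: remittidemi


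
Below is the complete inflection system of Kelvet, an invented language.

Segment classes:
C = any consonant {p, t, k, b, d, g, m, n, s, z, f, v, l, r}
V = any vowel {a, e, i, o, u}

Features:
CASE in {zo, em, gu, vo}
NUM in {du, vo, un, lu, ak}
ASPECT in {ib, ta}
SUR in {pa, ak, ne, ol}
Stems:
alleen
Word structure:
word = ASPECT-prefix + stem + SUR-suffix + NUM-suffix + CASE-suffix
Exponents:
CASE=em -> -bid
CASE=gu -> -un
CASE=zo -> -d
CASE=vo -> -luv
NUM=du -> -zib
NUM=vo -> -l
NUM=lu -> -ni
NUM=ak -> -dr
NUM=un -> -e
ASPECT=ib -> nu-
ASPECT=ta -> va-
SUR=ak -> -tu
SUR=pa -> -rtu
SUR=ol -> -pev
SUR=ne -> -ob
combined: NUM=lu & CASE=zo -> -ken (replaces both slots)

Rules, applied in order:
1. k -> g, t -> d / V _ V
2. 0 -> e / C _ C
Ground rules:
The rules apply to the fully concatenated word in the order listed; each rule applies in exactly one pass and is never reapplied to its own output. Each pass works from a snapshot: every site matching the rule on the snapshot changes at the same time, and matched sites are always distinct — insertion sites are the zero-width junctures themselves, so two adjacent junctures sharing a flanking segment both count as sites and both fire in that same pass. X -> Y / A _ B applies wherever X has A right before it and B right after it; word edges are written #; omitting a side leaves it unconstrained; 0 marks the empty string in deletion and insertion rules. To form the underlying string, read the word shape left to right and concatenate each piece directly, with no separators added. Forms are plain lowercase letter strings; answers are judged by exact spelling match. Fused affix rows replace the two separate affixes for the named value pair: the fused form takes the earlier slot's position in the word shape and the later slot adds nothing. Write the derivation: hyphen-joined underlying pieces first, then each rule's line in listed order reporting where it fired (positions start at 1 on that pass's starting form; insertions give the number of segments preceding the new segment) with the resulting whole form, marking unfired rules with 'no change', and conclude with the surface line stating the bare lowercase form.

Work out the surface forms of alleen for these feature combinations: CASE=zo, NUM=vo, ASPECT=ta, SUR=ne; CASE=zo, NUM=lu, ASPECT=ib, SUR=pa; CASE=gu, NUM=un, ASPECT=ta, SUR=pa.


cell CASE=zo, NUM=vo, ASPECT=ta, SUR=ne:
underlying: va-alleen-ob-l-d
1. k -> g, t -> d / V _ V: no change
2. 0 -> e / C _ C: inserts after position(s) 4, 10, 11: vaaleleenobeled
surface: vaaleleenobeled

cell CASE=zo, NUM=lu, ASPECT=ib, SUR=pa:
underlying: nu-alleen-rtu-ken
1. k -> g, t -> d / V _ V: fires at position(s) 12: nualleenrtugen
2. 0 -> e / C _ C: inserts after position(s) 4, 8, 9: nualeleeneretugen
surface: nualeleeneretugen

cell CASE=gu, NUM=un, ASPECT=ta, SUR=pa:
underlying: va-alleen-rtu-e-un
1. k -> g, t -> d / V _ V: no change
2. 0 -> e / C _ C: inserts after position(s) 4, 8, 9: vaaleleeneretueun
surface: vaaleleeneretueun


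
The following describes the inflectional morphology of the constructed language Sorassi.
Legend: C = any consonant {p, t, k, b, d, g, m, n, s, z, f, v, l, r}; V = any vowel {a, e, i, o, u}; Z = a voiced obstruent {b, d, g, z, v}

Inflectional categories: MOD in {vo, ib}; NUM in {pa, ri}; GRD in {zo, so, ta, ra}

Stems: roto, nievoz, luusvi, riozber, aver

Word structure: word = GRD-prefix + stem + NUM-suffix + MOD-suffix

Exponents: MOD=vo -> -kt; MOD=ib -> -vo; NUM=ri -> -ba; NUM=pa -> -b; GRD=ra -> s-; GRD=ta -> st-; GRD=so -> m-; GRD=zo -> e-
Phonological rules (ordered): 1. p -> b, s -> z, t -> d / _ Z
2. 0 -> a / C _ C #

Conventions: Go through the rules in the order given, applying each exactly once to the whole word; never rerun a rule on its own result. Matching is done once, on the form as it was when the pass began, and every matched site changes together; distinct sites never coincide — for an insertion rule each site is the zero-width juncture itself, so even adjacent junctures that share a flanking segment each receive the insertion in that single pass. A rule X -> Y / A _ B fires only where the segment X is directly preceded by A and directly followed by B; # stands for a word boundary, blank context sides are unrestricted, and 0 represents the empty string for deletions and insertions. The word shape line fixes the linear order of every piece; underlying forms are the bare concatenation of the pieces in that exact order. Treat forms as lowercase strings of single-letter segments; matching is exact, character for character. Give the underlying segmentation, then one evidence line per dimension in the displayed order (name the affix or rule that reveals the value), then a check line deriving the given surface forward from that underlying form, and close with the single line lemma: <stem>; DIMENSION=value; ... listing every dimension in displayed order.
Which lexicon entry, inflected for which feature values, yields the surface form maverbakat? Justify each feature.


underlying: m-aver-ba-kt
MOD=vo - signalled by the affix -kt
NUM=ri - signalled by the affix -ba
GRD=so - signalled by the affix m-
check: maverbakt -> maverbakt -> maverbakat
lemma: aver; MOD=vo; NUM=ri; GRD=so


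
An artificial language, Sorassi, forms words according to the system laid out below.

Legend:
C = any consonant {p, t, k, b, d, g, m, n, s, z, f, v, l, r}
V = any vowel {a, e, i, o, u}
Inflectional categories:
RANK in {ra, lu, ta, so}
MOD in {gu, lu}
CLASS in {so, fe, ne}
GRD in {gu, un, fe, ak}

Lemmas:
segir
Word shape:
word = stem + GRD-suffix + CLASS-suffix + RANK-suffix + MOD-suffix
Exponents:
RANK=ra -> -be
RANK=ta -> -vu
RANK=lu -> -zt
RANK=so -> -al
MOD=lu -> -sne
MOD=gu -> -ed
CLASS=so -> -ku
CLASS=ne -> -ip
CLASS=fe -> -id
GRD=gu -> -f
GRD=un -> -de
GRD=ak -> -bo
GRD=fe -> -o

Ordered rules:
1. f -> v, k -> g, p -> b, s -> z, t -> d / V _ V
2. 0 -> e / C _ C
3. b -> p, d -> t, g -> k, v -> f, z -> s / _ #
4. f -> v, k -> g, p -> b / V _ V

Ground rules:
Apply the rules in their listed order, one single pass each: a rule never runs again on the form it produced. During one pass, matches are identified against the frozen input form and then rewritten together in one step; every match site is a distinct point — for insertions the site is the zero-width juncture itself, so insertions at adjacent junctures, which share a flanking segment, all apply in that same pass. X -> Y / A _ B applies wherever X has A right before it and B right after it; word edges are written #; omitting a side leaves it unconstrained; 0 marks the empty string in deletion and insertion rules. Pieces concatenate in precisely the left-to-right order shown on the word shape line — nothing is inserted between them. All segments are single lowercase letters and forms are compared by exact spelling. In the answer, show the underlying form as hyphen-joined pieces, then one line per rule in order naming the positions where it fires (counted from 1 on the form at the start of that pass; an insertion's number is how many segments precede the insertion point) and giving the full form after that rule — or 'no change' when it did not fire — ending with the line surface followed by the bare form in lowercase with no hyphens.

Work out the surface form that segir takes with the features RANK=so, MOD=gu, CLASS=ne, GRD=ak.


underlying: segir-bo-ip-al-ed
1. f -> v, k -> g, p -> b, s -> z, t -> d / V _ V: fires at position(s) 9: segirboibaled
2. 0 -> e / C _ C: inserts after position(s) 5: segireboibaled
3. b -> p, d -> t, g -> k, v -> f, z -> s / _ #: fires at position(s) 14: segireboibalet
4. f -> v, k -> g, p -> b / V _ V: no change
surface: segireboibalet


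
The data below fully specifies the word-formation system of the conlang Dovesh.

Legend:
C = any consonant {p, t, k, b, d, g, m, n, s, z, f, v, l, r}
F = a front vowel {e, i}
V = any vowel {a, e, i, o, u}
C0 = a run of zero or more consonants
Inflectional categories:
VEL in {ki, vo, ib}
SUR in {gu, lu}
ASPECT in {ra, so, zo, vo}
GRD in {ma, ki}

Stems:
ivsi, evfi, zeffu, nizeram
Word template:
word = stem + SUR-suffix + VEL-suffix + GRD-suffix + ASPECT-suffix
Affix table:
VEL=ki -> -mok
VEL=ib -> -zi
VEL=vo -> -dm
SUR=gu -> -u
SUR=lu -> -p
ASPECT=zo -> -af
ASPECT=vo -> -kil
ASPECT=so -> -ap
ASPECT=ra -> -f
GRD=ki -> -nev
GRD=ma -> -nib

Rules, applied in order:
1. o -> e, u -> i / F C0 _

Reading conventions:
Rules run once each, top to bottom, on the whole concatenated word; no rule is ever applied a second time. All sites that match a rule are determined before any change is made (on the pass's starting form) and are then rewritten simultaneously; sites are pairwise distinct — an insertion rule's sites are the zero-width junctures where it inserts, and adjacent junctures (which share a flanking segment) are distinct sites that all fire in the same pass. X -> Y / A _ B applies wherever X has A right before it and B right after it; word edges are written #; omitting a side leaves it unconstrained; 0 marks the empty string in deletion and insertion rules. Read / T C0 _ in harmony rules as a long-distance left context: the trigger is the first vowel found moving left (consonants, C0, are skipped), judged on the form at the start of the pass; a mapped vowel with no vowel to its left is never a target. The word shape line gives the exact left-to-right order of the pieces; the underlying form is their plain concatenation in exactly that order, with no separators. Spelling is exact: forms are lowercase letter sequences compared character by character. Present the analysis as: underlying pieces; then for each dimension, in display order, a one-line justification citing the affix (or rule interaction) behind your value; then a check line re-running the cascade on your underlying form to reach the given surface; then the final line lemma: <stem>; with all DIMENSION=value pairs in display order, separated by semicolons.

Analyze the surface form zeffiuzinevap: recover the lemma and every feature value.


underlying: zeffu-u-zi-nev-ap
VEL=ib - signalled by the affix -zi
SUR=gu - signalled by the affix -u
ASPECT=so - signalled by the affix -ap
GRD=ki - signalled by the affix -nev
check: zeffuuzinevap -> zeffiuzinevap
lemma: zeffu; VEL=ib; SUR=gu; ASPECT=so; GRD=ki


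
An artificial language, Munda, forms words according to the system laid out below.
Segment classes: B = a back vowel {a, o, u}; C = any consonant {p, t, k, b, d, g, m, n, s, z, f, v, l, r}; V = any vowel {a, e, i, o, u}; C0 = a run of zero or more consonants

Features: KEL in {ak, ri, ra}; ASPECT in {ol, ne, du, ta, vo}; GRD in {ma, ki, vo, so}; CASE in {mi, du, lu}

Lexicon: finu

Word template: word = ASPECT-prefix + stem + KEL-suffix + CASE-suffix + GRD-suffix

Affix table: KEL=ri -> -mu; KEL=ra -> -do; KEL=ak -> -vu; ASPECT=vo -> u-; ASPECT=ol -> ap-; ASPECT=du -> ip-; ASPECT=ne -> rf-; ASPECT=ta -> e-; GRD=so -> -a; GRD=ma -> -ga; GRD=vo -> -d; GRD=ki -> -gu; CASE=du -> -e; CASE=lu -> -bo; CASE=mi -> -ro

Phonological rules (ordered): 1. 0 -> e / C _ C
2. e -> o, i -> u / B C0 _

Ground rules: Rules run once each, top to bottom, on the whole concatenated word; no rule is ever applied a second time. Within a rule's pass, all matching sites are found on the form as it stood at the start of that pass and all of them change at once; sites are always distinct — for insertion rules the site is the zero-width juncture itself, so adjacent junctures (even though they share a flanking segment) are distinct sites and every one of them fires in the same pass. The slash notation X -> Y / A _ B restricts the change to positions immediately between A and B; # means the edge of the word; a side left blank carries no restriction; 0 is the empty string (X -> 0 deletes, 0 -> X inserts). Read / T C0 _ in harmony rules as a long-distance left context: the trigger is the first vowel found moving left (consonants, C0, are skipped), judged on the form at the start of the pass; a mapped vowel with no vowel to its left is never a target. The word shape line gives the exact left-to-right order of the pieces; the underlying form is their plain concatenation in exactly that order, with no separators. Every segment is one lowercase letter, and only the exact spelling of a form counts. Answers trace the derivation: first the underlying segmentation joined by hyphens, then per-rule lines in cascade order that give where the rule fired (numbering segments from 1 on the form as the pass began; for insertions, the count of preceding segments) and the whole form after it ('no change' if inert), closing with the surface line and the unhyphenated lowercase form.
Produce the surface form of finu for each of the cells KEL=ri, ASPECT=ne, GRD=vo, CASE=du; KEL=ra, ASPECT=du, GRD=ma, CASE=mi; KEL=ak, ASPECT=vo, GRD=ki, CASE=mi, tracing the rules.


cell KEL=ri, ASPECT=ne, GRD=vo, CASE=du:
underlying: rf-finu-mu-e-d
1. 0 -> e / C _ C: inserts after position(s) 1, 2: refefinumued
2. e -> o, i -> u / B C0 _: fires at position(s) 11: refefinumuod
surface: refefinumuod

cell KEL=ra, ASPECT=du, GRD=ma, CASE=mi:
underlying: ip-finu-do-ro-ga
1. 0 -> e / C _ C: inserts after position(s) 2: ipefinudoroga
2. e -> o, i -> u / B C0 _: no change
surface: ipefinudoroga

cell KEL=ak, ASPECT=vo, GRD=ki, CASE=mi:
underlying: u-finu-vu-ro-gu
1. 0 -> e / C _ C: no change
2. e -> o, i -> u / B C0 _: fires at position(s) 3: ufunuvurogu
surface: ufunuvurogu
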